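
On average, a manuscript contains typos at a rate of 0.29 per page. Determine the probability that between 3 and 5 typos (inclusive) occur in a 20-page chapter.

0.4068

Over the interval, μ = 0.29 × 20 = 5.8 (a 20-page chapter = 20 pages).
P(3 ≤ N ≤ 5) = Σ_{j=3}^{5} e^(−5.8) · 5.8^j/j! ≈ 0.4068.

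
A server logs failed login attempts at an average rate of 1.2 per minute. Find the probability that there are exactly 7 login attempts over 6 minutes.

Over the interval, μ = 1.2 × 6 = 7.2 (6 minutes).
P(N = 7) = e^(−μ) μ^7/7! = e^(−7.2) · 7.2^7/5040 ≈ 0.1486.

0.1486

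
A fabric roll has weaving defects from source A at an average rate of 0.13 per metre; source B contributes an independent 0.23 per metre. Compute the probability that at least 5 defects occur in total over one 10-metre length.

0.2936

Independent Poisson processes superpose: combined rate λ = 0.13 + 0.23 = 0.36 per metre.
Over the interval, μ = 0.36 × 10 = 3.6 (a 10-metre length = 10 metres).
P(N ≥ 5) = 1 − P(N ≤ 4) ≈ 0.2936.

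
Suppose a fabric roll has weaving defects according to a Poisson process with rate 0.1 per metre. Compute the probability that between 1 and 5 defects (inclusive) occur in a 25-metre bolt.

Over the interval, μ = 0.1 × 25 = 2.5 (a 25-metre bolt = 25 metres).
P(1 ≤ N ≤ 5) = Σ_{j=1}^{5} e^(−2.5) · 2.5^j/j! ≈ 0.8759.

0.8759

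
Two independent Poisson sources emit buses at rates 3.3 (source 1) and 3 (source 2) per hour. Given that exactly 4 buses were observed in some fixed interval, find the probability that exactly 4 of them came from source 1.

Given the total, each event is independently from source 1 with probability p = λ_1/(λ_1+λ_2) = 3.3/6.3 ≈ 0.5238.
So K ~ Binomial(4, 3.3/6.3): P(K = 4) = C(4,4) · (3.3/6.3)^4 · (3/6.3)^0 ≈ 0.0753.

0.0753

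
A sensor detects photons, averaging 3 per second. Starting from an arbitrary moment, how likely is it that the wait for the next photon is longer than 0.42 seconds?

0.2837

The wait for the next event is exponential with rate λ = 3 per second.
P(T > 0.42) = e^(−λt) = e^(−3 × 0.42) = e^(−1.26) ≈ 0.2837.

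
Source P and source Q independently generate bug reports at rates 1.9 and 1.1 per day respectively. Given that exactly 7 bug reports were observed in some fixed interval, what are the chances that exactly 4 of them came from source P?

0.2776

Given the total, each event is independently from source P with probability p = λ_P/(λ_P+λ_Q) = 1.9/3 ≈ 0.6333.
So K ~ Binomial(7, 1.9/3): P(K = 4) = C(7,4) · (1.9/3)^4 · (1.1/3)^3 ≈ 0.2776.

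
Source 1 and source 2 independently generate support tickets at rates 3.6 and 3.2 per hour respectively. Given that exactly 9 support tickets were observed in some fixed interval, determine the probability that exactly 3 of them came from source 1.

Given the total, each event is independently from source 1 with probability p = λ_1/(λ_1+λ_2) = 3.6/6.8 ≈ 0.5294.
So K ~ Binomial(9, 3.6/6.8): P(K = 3) = C(9,3) · (3.6/6.8)^3 · (3.2/6.8)^6 ≈ 0.1354.

0.1354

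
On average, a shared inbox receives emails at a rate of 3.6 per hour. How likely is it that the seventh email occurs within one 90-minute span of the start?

0.2983

Over the interval, μ = 3.6 × 1.5 = 5.4 (a 90-minute span = 1.5 hours).
The seventh arrival falls in the interval iff at least 7 events occur there: P(S_7 ≤ t) = P(N ≥ 7) = 1 − P(N ≤ 6) ≈ 0.2983.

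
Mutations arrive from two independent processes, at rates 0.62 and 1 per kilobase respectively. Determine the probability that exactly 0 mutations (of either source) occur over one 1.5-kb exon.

Independent Poisson processes superpose: combined rate λ = 0.62 + 1 = 1.62 per kilobase.
Over the interval, μ = 1.62 × 1.5 = 2.43 (a 1.5-kb exon = 1.5 kilobases).
P(N = 0) = e^(−2.43) · 2.43^0/0! ≈ 0.0880.

0.0880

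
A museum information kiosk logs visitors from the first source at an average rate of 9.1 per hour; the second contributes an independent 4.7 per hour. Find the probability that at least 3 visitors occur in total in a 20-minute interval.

0.8374

Independent Poisson processes superpose: combined rate λ = 9.1 + 4.7 = 13.8 per hour.
Over the interval, μ = 13.8 × 1/3 = 4.6 (a 20-minute interval = 1/3 hours).
P(N ≥ 3) = 1 − P(N ≤ 2) ≈ 0.8374.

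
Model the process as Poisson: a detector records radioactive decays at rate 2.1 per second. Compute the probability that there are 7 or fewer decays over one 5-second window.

Over the interval, μ = 2.1 × 5 = 10.5 (a 5-second window = 5 seconds).
P(N ≤ 7) = Σ_{j=0}^{7} e^(−μ) μ^j/j! ≈ 0.1785.

0.1785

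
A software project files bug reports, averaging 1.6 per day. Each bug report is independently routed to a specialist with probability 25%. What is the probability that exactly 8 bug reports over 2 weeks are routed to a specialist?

0.0887

Thinning: the bug reports that are routed to a specialist themselves form a Poisson process with rate 0.25 × 1.6 = 0.4 per day.
Over the interval, μ = 0.4 × 14 = 5.6 (2 weeks = 14 days).
P(N = 8) = e^(−5.6) · 5.6^8/8! ≈ 0.0887.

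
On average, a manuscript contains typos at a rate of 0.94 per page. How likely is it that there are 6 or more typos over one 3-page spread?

Over the interval, μ = 0.94 × 3 = 2.82 (a 3-page spread = 3 pages).
P(N ≥ 6) = 1 − P(N ≤ 5) = 1 − Σ_{j=0}^{5} e^(−μ) μ^j/j! ≈ 0.0669.

0.0669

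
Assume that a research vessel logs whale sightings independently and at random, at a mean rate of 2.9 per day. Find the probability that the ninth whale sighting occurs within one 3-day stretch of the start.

Over the interval, μ = 2.9 × 3 = 8.7 (a 3-day stretch = 3 days).
The ninth arrival falls in the interval iff at least 9 events occur there: P(S_9 ≤ t) = P(N ≥ 9) = 1 − P(N ≤ 8) ≈ 0.5042.

0.5042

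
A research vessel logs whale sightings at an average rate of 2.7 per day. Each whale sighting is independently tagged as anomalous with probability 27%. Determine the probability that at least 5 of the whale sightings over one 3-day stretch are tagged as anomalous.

Thinning: the whale sightings that are tagged as anomalous themselves form a Poisson process with rate 0.27 × 2.7 = 0.729 per day.
Over the interval, μ = 0.729 × 3 = 2.187 (a 3-day stretch = 3 days).
P(N ≥ 5) = 1 − P(N ≤ 4) ≈ 0.0711.

0.0711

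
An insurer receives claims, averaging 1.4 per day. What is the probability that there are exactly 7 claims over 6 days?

0.1317

Over the interval, μ = 1.4 × 6 = 8.4 (6 days).
P(N = 7) = e^(−μ) μ^7/7! = e^(−8.4) · 8.4^7/5040 ≈ 0.1317.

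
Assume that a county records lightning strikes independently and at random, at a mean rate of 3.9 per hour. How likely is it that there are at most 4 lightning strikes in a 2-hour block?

0.1117

Over the interval, μ = 3.9 × 2 = 7.8 (a 2-hour block = 2 hours).
P(N ≤ 4) = Σ_{j=0}^{4} e^(−μ) μ^j/j! ≈ 0.1117.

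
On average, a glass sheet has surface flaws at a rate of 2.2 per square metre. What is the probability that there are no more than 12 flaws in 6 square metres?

Over the interval, μ = 2.2 × 6 = 13.2 (6 square metres).
P(N ≤ 12) = Σ_{j=0}^{12} e^(−μ) μ^j/j! ≈ 0.4413.

0.4413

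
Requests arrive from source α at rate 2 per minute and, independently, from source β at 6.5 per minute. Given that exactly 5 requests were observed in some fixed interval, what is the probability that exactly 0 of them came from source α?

0.2615

Given the total, each event is independently from source α with probability p = λ_α/(λ_α+λ_β) = 2/8.5 ≈ 0.2353.
So K ~ Binomial(5, 2/8.5): P(K = 0) = C(5,0) · (2/8.5)^0 · (6.5/8.5)^5 ≈ 0.2615.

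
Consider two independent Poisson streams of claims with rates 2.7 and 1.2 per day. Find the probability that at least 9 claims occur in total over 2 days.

0.3796

Independent Poisson processes superpose: combined rate λ = 2.7 + 1.2 = 3.9 per day.
Over the interval, μ = 3.9 × 2 = 7.8 (2 days).
P(N ≥ 9) = 1 − P(N ≤ 8) ≈ 0.3796.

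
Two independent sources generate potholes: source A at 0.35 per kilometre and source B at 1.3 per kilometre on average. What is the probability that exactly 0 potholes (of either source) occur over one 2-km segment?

0.0369

Independent Poisson processes superpose: combined rate λ = 0.35 + 1.3 = 1.65 per kilometre.
Over the interval, μ = 1.65 × 2 = 3.3 (a 2-km segment = 2 kilometres).
P(N = 0) = e^(−3.3) · 3.3^0/0! ≈ 0.0369.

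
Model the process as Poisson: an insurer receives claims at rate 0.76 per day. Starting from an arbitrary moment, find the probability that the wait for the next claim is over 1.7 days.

0.2747

The wait for the next event is exponential with rate λ = 0.76 per day.
P(T > 1.7) = e^(−λt) = e^(−0.76 × 1.7) = e^(−1.292) ≈ 0.2747.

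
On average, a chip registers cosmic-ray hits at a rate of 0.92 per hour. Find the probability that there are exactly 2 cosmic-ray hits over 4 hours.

Over the interval, μ = 0.92 × 4 = 3.68 (4 hours).
P(N = 2) = e^(−μ) μ^2/2! = e^(−3.68) · 3.68^2/2 ≈ 0.1708.

0.1708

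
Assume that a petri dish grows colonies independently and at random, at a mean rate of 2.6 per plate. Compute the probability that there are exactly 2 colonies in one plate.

0.2510

With mean μ = 2.6 per plate,
P(N = 2) = e^(−μ) μ^2/2! = e^(−2.6) · 2.6^2/2 ≈ 0.2510.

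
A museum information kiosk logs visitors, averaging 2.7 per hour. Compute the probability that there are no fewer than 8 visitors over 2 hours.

0.1783

Over the interval, μ = 2.7 × 2 = 5.4 (2 hours).
P(N ≥ 8) = 1 − P(N ≤ 7) = 1 − Σ_{j=0}^{7} e^(−μ) μ^j/j! ≈ 0.1783.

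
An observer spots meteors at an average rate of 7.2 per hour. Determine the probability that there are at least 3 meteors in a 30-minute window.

0.6973

Over the interval, μ = 7.2 × 0.5 = 3.6 (a 30-minute window = 0.5 hours).
P(N ≥ 3) = 1 − P(N ≤ 2) = 1 − Σ_{j=0}^{2} e^(−μ) μ^j/j! ≈ 0.6973.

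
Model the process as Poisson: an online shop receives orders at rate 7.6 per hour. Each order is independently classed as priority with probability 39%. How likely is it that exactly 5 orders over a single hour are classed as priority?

0.0984

Thinning: the orders that are classed as priority themselves form a Poisson process with rate 0.39 × 7.6 = 2.964 per hour.
So μ = 2.964.
P(N = 5) = e^(−2.964) · 2.964^5/5! ≈ 0.0984.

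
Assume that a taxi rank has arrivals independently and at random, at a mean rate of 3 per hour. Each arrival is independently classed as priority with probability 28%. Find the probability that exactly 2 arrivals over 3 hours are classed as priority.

Thinning: the arrivals that are classed as priority themselves form a Poisson process with rate 0.28 × 3 = 0.84 per hour.
Over the interval, μ = 0.84 × 3 = 2.52 (3 hours).
P(N = 2) = e^(−2.52) · 2.52^2/2! ≈ 0.2555.

0.2555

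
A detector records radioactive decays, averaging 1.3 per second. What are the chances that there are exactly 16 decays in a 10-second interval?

Over the interval, μ = 1.3 × 10 = 13 (a 10-second interval = 10 seconds).
P(N = 16) = e^(−μ) μ^16/16! = e^(−13) · 13^16/20922789888000 ≈ 0.0719.

0.0719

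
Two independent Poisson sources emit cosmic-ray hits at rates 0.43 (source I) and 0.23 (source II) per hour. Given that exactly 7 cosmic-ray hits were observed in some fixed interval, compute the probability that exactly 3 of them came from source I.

0.1428

Given the total, each event is independently from source I with probability p = λ_I/(λ_I+λ_II) = 0.43/0.66 ≈ 0.6515.
So K ~ Binomial(7, 0.43/0.66): P(K = 3) = C(7,3) · (0.43/0.66)^3 · (0.23/0.66)^4 ≈ 0.1428.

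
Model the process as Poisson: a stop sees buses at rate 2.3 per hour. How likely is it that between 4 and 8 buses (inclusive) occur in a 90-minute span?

Over the interval, μ = 2.3 × 1.5 = 3.45 (a 90-minute span = 1.5 hours).
P(4 ≤ N ≤ 8) = Σ_{j=4}^{8} e^(−3.45) · 3.45^j/j! ≈ 0.4435.

0.4435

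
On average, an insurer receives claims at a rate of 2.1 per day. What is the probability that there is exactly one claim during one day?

0.2572

With mean μ = 2.1 per day,
P(N = 1) = e^(−μ) μ^1/1! = e^(−2.1) · 2.1^1/1 ≈ 0.2572.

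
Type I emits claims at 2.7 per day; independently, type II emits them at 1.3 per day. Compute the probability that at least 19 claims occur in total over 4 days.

0.2577

Independent Poisson processes superpose: combined rate λ = 2.7 + 1.3 = 4 per day.
Over the interval, μ = 4 × 4 = 16 (4 days).
P(N ≥ 19) = 1 − P(N ≤ 18) ≈ 0.2577.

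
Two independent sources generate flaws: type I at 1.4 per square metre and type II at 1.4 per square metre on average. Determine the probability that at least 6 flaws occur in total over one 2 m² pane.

0.4881

Independent Poisson processes superpose: combined rate λ = 1.4 + 1.4 = 2.8 per square metre.
Over the interval, μ = 2.8 × 2 = 5.6 (a 2 m² pane = 2 square metres).
P(N ≥ 6) = 1 − P(N ≤ 5) ≈ 0.4881.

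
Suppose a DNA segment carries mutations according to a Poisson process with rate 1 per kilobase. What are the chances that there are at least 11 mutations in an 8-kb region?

Over the interval, μ = 1 × 8 = 8 (an 8-kb region = 8 kilobases).
P(N ≥ 11) = 1 − P(N ≤ 10) = 1 − Σ_{j=0}^{10} e^(−μ) μ^j/j! ≈ 0.1841.

0.1841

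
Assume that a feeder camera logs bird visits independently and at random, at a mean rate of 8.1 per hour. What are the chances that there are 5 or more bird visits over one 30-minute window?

0.3809

Over the interval, μ = 8.1 × 0.5 = 4.05 (a 30-minute window = 0.5 hours).
P(N ≥ 5) = 1 − P(N ≤ 4) = 1 − Σ_{j=0}^{4} e^(−μ) μ^j/j! ≈ 0.3809.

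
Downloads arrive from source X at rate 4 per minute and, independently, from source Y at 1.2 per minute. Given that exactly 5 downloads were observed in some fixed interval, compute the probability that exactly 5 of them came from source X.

Given the total, each event is independently from source X with probability p = λ_X/(λ_X+λ_Y) = 4/5.2 ≈ 0.7692.
So K ~ Binomial(5, 4/5.2): P(K = 5) = C(5,5) · (4/5.2)^5 · (1.2/5.2)^0 ≈ 0.2693.

0.2693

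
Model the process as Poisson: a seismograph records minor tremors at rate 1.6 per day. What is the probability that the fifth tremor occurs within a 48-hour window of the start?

Over the interval, μ = 1.6 × 2 = 3.2 (a 48-hour window = 2 days).
The fifth arrival falls in the interval iff at least 5 events occur there: P(S_5 ≤ t) = P(N ≥ 5) = 1 − P(N ≤ 4) ≈ 0.2194.

0.2194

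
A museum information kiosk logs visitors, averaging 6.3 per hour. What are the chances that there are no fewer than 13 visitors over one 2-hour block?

0.4923

Over the interval, μ = 6.3 × 2 = 12.6 (a 2-hour block = 2 hours).
P(N ≥ 13) = 1 − P(N ≤ 12) = 1 − Σ_{j=0}^{12} e^(−μ) μ^j/j! ≈ 0.4923.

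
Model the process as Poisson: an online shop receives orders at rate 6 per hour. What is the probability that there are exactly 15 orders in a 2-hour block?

0.0724

Over the interval, μ = 6 × 2 = 12 (a 2-hour block = 2 hours).
P(N = 15) = e^(−μ) μ^15/15! = e^(−12) · 12^15/1307674368000 ≈ 0.0724.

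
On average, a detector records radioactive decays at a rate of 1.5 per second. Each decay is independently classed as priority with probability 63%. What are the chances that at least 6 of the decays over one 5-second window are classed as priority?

0.3359

Thinning: the decays that are classed as priority themselves form a Poisson process with rate 0.63 × 1.5 = 0.945 per second.
Over the interval, μ = 0.945 × 5 = 4.725 (a 5-second window = 5 seconds).
P(N ≥ 6) = 1 − P(N ≤ 5) ≈ 0.3359.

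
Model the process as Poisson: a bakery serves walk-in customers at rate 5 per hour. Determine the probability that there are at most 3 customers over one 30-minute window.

Over the interval, μ = 5 × 0.5 = 2.5 (a 30-minute window = 0.5 hours).
P(N ≤ 3) = Σ_{j=0}^{3} e^(−μ) μ^j/j! ≈ 0.7576.

0.7576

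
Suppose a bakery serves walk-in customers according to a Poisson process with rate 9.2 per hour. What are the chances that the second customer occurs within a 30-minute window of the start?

Over the interval, μ = 9.2 × 0.5 = 4.6 (a 30-minute window = 0.5 hours).
The second arrival falls in the interval iff at least 2 events occur there: P(S_2 ≤ t) = P(N ≥ 2) = 1 − P(N ≤ 1) ≈ 0.9437.

0.9437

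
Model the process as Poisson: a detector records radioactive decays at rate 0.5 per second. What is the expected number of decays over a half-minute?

15

E[N] = λt = 0.5 × 30 = 15 (a half-minute = 30 seconds).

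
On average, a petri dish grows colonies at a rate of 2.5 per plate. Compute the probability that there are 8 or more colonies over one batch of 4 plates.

Over the interval, μ = 2.5 × 4 = 10 (a batch of 4 plates = 4 plates).
P(N ≥ 8) = 1 − P(N ≤ 7) = 1 − Σ_{j=0}^{7} e^(−μ) μ^j/j! ≈ 0.7798.

0.7798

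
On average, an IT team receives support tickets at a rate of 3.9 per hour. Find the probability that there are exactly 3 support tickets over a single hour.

0.2001

With mean μ = 3.9 per hour,
P(N = 3) = e^(−μ) μ^3/3! = e^(−3.9) · 3.9^3/6 ≈ 0.2001.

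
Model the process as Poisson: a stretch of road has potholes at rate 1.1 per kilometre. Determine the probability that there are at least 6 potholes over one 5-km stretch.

Over the interval, μ = 1.1 × 5 = 5.5 (a 5-km stretch = 5 kilometres).
P(N ≥ 6) = 1 − P(N ≤ 5) = 1 − Σ_{j=0}^{5} e^(−μ) μ^j/j! ≈ 0.4711.

0.4711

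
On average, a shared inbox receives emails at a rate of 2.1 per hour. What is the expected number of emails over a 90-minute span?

3.15

E[N] = λt = 2.1 × 1.5 = 3.15 (a 90-minute span = 1.5 hours).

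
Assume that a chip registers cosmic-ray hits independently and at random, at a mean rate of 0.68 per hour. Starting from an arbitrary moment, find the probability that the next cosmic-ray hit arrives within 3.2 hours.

Inter-arrival times are exponential with rate λ = 0.68 per hour.
P(T ≤ 3.2) = 1 − e^(−λt) = 1 − e^(−0.68 × 3.2) = 1 − e^(−2.176) ≈ 0.8865.

0.8865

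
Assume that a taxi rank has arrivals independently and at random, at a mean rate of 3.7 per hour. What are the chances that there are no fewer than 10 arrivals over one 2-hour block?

Over the interval, μ = 3.7 × 2 = 7.4 (a 2-hour block = 2 hours).
P(N ≥ 10) = 1 − P(N ≤ 9) = 1 − Σ_{j=0}^{9} e^(−μ) μ^j/j! ≈ 0.2123.

0.2123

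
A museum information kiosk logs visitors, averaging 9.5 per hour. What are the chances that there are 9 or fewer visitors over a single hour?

With mean μ = 9.5 per hour,
P(N ≤ 9) = Σ_{j=0}^{9} e^(−μ) μ^j/j! ≈ 0.5218.

0.5218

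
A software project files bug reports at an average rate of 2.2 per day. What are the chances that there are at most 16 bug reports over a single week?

0.6253

Over the interval, μ = 2.2 × 7 = 15.4 (a week = 7 days).
P(N ≤ 16) = Σ_{j=0}^{16} e^(−μ) μ^j/j! ≈ 0.6253.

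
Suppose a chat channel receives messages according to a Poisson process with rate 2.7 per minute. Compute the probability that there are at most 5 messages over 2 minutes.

Over the interval, μ = 2.7 × 2 = 5.4 (2 minutes).
P(N ≤ 5) = Σ_{j=0}^{5} e^(−μ) μ^j/j! ≈ 0.5461.

0.5461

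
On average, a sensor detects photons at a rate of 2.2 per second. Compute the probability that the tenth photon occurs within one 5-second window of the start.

0.6595

Over the interval, μ = 2.2 × 5 = 11 (a 5-second window = 5 seconds).
The tenth arrival falls in the interval iff at least 10 events occur there: P(S_10 ≤ t) = P(N ≥ 10) = 1 − P(N ≤ 9) ≈ 0.6595.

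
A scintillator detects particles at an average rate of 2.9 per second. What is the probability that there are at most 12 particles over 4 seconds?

0.6216

Over the interval, μ = 2.9 × 4 = 11.6 (4 seconds).
P(N ≤ 12) = Σ_{j=0}^{12} e^(−μ) μ^j/j! ≈ 0.6216.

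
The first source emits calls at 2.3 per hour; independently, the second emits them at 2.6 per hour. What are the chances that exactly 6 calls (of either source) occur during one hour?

Independent Poisson processes superpose: combined rate λ = 2.3 + 2.6 = 4.9 per hour.
So μ = 4.9.
P(N = 6) = e^(−4.9) · 4.9^6/6! ≈ 0.1432.

0.1432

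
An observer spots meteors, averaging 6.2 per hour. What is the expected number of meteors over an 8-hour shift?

49.6

E[N] = λt = 6.2 × 8 = 49.6 (an 8-hour shift = 8 hours).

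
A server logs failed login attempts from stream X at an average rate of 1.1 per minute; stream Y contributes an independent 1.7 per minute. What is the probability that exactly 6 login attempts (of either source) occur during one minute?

0.0407

Independent Poisson processes superpose: combined rate λ = 1.1 + 1.7 = 2.8 per minute.
So μ = 2.8.
P(N = 6) = e^(−2.8) · 2.8^6/6! ≈ 0.0407.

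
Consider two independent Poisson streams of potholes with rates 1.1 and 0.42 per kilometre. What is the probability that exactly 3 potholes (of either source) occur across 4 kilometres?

Independent Poisson processes superpose: combined rate λ = 1.1 + 0.42 = 1.52 per kilometre.
Over the interval, μ = 1.52 × 4 = 6.08 (4 kilometres).
P(N = 3) = e^(−6.08) · 6.08^3/3! ≈ 0.0857.

0.0857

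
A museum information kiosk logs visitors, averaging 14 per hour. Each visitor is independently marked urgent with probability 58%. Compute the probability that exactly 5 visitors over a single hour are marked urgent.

0.0875

Thinning: the visitors that are marked urgent themselves form a Poisson process with rate 0.58 × 14 = 8.12 per hour.
So μ = 8.12.
P(N = 5) = e^(−8.12) · 8.12^5/5! ≈ 0.0875.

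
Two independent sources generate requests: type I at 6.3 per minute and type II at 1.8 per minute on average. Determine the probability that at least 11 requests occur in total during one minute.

Independent Poisson processes superpose: combined rate λ = 6.3 + 1.8 = 8.1 per minute.
So μ = 8.1.
P(N ≥ 11) = 1 − P(N ≤ 10) ≈ 0.1942.

0.1942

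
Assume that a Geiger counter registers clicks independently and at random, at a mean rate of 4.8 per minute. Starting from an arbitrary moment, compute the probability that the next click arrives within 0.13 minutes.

0.4642

Inter-arrival times are exponential with rate λ = 4.8 per minute.
P(T ≤ 0.13) = 1 − e^(−λt) = 1 − e^(−4.8 × 0.13) = 1 − e^(−0.624) ≈ 0.4642.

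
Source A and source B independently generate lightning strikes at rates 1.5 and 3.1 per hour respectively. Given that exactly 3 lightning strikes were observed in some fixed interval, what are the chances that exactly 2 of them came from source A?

Given the total, each event is independently from source A with probability p = λ_A/(λ_A+λ_B) = 1.5/4.6 ≈ 0.3261.
So K ~ Binomial(3, 1.5/4.6): P(K = 2) = C(3,2) · (1.5/4.6)^2 · (3.1/4.6)^1 ≈ 0.2150.

0.2150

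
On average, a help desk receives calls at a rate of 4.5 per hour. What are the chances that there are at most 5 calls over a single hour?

0.7029

With mean μ = 4.5 per hour,
P(N ≤ 5) = Σ_{j=0}^{5} e^(−μ) μ^j/j! ≈ 0.7029.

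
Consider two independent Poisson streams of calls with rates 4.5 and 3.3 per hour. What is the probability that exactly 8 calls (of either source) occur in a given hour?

Independent Poisson processes superpose: combined rate λ = 4.5 + 3.3 = 7.8 per hour.
So μ = 7.8.
P(N = 8) = e^(−7.8) · 7.8^8/8! ≈ 0.1392.

0.1392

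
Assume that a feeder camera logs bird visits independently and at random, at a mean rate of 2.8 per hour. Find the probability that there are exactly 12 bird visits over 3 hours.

Over the interval, μ = 2.8 × 3 = 8.4 (3 hours).
P(N = 12) = e^(−μ) μ^12/12! = e^(−8.4) · 8.4^12/479001600 ≈ 0.0579.

0.0579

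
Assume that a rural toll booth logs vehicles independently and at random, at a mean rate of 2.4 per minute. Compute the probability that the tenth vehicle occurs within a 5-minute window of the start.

Over the interval, μ = 2.4 × 5 = 12 (a 5-minute window = 5 minutes).
The tenth arrival falls in the interval iff at least 10 events occur there: P(S_10 ≤ t) = P(N ≥ 10) = 1 − P(N ≤ 9) ≈ 0.7576.

0.7576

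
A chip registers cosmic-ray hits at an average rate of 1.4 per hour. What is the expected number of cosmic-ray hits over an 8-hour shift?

11.2

E[N] = λt = 1.4 × 8 = 11.2 (an 8-hour shift = 8 hours).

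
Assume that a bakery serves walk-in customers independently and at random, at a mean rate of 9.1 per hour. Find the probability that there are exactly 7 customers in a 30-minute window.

0.0846

Over the interval, μ = 9.1 × 0.5 = 4.55 (a 30-minute window = 0.5 hours).
P(N = 7) = e^(−μ) μ^7/7! = e^(−4.55) · 4.55^7/5040 ≈ 0.0846.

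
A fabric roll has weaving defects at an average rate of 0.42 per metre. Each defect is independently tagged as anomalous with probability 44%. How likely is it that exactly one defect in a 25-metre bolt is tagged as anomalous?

Thinning: the defects that are tagged as anomalous themselves form a Poisson process with rate 0.44 × 0.42 = 0.1848 per metre.
Over the interval, μ = 0.1848 × 25 = 4.62 (a 25-metre bolt = 25 metres).
P(N = 1) = e^(−4.62) · 4.62^1/1! ≈ 0.0455.

0.0455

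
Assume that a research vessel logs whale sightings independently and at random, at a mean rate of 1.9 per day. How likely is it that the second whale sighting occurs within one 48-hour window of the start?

0.8926

Over the interval, μ = 1.9 × 2 = 3.8 (a 48-hour window = 2 days).
The second arrival falls in the interval iff at least 2 events occur there: P(S_2 ≤ t) = P(N ≥ 2) = 1 − P(N ≤ 1) ≈ 0.8926.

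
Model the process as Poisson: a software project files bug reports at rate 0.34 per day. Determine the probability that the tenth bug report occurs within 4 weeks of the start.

Over the interval, μ = 0.34 × 28 = 9.52 (4 weeks = 28 days).
The tenth arrival falls in the interval iff at least 10 events occur there: P(S_10 ≤ t) = P(N ≥ 10) = 1 − P(N ≤ 9) ≈ 0.4808.

0.4808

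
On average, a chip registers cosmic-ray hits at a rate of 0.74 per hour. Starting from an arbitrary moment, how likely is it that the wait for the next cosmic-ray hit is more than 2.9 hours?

The wait for the next event is exponential with rate λ = 0.74 per hour.
P(T > 2.9) = e^(−λt) = e^(−0.74 × 2.9) = e^(−2.146) ≈ 0.1170.

0.1170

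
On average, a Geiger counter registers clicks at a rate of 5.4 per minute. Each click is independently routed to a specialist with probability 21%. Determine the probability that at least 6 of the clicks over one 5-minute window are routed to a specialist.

Thinning: the clicks that are routed to a specialist themselves form a Poisson process with rate 0.21 × 5.4 = 1.134 per minute.
Over the interval, μ = 1.134 × 5 = 5.67 (a 5-minute window = 5 minutes).
P(N ≥ 6) = 1 − P(N ≤ 5) ≈ 0.5000.

0.5000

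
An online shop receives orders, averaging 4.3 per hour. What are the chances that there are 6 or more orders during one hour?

0.2633

With mean μ = 4.3 per hour,
P(N ≥ 6) = 1 − P(N ≤ 5) = 1 − Σ_{j=0}^{5} e^(−μ) μ^j/j! ≈ 0.2633.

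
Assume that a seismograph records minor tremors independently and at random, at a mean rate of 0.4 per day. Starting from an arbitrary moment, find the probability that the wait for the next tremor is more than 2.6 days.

0.3535

The wait for the next event is exponential with rate λ = 0.4 per day.
P(T > 2.6) = e^(−λt) = e^(−0.4 × 2.6) = e^(−1.04) ≈ 0.3535.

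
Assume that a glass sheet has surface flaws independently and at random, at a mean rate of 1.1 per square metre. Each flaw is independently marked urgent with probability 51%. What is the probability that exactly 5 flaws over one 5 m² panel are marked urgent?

Thinning: the flaws that are marked urgent themselves form a Poisson process with rate 0.51 × 1.1 = 0.561 per square metre.
Over the interval, μ = 0.561 × 5 = 2.805 (a 5 m² panel = 5 square metres).
P(N = 5) = e^(−2.805) · 2.805^5/5! ≈ 0.0876.

0.0876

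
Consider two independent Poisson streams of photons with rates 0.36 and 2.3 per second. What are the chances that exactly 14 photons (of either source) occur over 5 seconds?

0.1041

Independent Poisson processes superpose: combined rate λ = 0.36 + 2.3 = 2.66 per second.
Over the interval, μ = 2.66 × 5 = 13.3 (5 seconds).
P(N = 14) = e^(−13.3) · 13.3^14/14! ≈ 0.1041.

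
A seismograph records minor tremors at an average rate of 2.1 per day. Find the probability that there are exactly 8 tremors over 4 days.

0.1382

Over the interval, μ = 2.1 × 4 = 8.4 (4 days).
P(N = 8) = e^(−μ) μ^8/8! = e^(−8.4) · 8.4^8/40320 ≈ 0.1382.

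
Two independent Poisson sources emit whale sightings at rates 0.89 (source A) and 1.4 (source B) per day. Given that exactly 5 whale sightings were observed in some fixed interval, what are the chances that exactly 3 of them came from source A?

Given the total, each event is independently from source A with probability p = λ_A/(λ_A+λ_B) = 0.89/2.29 ≈ 0.3886.
So K ~ Binomial(5, 0.89/2.29): P(K = 3) = C(5,3) · (0.89/2.29)^3 · (1.4/2.29)^2 ≈ 0.2194.

0.2194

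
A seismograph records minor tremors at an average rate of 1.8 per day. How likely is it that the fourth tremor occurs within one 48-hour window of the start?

Over the interval, μ = 1.8 × 2 = 3.6 (a 48-hour window = 2 days).
The fourth arrival falls in the interval iff at least 4 events occur there: P(S_4 ≤ t) = P(N ≥ 4) = 1 − P(N ≤ 3) ≈ 0.4848.

0.4848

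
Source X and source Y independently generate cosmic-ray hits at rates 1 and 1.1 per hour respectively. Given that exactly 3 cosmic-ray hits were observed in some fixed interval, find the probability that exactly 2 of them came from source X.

0.3563

Given the total, each event is independently from source X with probability p = λ_X/(λ_X+λ_Y) = 1/2.1 ≈ 0.4762.
So K ~ Binomial(3, 1/2.1): P(K = 2) = C(3,2) · (1/2.1)^2 · (1.1/2.1)^1 ≈ 0.3563.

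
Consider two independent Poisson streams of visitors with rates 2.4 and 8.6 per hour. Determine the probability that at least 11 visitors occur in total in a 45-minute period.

Independent Poisson processes superpose: combined rate λ = 2.4 + 8.6 = 11 per hour.
Over the interval, μ = 11 × 0.75 = 8.25 (a 45-minute period = 0.75 hours).
P(N ≥ 11) = 1 − P(N ≤ 10) ≈ 0.2097.

0.2097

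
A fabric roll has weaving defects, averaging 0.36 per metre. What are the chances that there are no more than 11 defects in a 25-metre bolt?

0.8030

Over the interval, μ = 0.36 × 25 = 9 (a 25-metre bolt = 25 metres).
P(N ≤ 11) = Σ_{j=0}^{11} e^(−μ) μ^j/j! ≈ 0.8030.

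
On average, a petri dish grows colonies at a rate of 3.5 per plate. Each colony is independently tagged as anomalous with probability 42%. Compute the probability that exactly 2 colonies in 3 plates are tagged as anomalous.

0.1182

Thinning: the colonies that are tagged as anomalous themselves form a Poisson process with rate 0.42 × 3.5 = 1.47 per plate.
Over the interval, μ = 1.47 × 3 = 4.41 (3 plates).
P(N = 2) = e^(−4.41) · 4.41^2/2! ≈ 0.1182.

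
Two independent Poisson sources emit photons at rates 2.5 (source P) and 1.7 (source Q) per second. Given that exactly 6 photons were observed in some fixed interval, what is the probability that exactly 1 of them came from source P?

0.0388

Given the total, each event is independently from source P with probability p = λ_P/(λ_P+λ_Q) = 2.5/4.2 ≈ 0.5952.
So K ~ Binomial(6, 2.5/4.2): P(K = 1) = C(6,1) · (2.5/4.2)^1 · (1.7/4.2)^5 ≈ 0.0388.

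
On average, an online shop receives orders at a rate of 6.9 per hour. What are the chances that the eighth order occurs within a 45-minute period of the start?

Over the interval, μ = 6.9 × 0.75 = 5.175 (a 45-minute period = 0.75 hours).
The eighth arrival falls in the interval iff at least 8 events occur there: P(S_8 ≤ t) = P(N ≥ 8) = 1 − P(N ≤ 7) ≈ 0.1523.

0.1523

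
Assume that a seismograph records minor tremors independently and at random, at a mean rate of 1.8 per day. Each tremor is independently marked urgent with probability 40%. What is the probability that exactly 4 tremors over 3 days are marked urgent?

0.1046

Thinning: the tremors that are marked urgent themselves form a Poisson process with rate 0.4 × 1.8 = 0.72 per day.
Over the interval, μ = 0.72 × 3 = 2.16 (3 days).
P(N = 4) = e^(−2.16) · 2.16^4/4! ≈ 0.1046.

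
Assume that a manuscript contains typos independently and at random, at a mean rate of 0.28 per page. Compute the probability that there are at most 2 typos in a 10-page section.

Over the interval, μ = 0.28 × 10 = 2.8 (a 10-page section = 10 pages).
P(N ≤ 2) = Σ_{j=0}^{2} e^(−μ) μ^j/j! ≈ 0.4695.

0.4695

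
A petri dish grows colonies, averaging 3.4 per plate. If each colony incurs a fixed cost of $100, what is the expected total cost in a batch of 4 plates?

E[N] = 3.4 × 4 = 13.6 (a batch of 4 plates = 4 plates); E[cost] = 13.6 × $100 = $1360.

$1360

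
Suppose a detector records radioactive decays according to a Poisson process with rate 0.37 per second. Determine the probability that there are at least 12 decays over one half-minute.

Over the interval, μ = 0.37 × 30 = 11.1 (a half-minute = 30 seconds).
P(N ≥ 12) = 1 − P(N ≤ 11) = 1 − Σ_{j=0}^{11} e^(−μ) μ^j/j! ≈ 0.4327.

0.4327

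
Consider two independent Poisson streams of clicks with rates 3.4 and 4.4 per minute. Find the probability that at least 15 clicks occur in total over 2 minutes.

0.5944

Independent Poisson processes superpose: combined rate λ = 3.4 + 4.4 = 7.8 per minute.
Over the interval, μ = 7.8 × 2 = 15.6 (2 minutes).
P(N ≥ 15) = 1 − P(N ≤ 14) ≈ 0.5944.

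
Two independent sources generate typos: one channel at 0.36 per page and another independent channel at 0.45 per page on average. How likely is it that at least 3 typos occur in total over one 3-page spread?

Independent Poisson processes superpose: combined rate λ = 0.36 + 0.45 = 0.81 per page.
Over the interval, μ = 0.81 × 3 = 2.43 (a 3-page spread = 3 pages).
P(N ≥ 3) = 1 − P(N ≤ 2) ≈ 0.4381.

0.4381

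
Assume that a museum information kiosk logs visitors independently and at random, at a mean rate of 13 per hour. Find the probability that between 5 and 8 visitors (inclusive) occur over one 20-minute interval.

0.4030

Over the interval, μ = 13 × 1/3 ≈ 4.33333 (a 20-minute interval = 1/3 hours).
P(5 ≤ N ≤ 8) = Σ_{j=5}^{8} e^(−4.33333) · 4.33333^j/j! ≈ 0.4030.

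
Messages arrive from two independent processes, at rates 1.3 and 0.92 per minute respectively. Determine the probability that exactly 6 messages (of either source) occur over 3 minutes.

Independent Poisson processes superpose: combined rate λ = 1.3 + 0.92 = 2.22 per minute.
Over the interval, μ = 2.22 × 3 = 6.66 (3 minutes).
P(N = 6) = e^(−6.66) · 6.66^6/6! ≈ 0.1553.

0.1553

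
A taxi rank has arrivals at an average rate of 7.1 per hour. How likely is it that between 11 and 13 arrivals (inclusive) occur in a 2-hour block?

0.2806

Over the interval, μ = 7.1 × 2 = 14.2 (a 2-hour block = 2 hours).
P(11 ≤ N ≤ 13) = Σ_{j=11}^{13} e^(−14.2) · 14.2^j/j! ≈ 0.2806.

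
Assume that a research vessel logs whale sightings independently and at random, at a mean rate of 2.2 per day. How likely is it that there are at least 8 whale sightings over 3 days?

0.3419

Over the interval, μ = 2.2 × 3 = 6.6 (3 days).
P(N ≥ 8) = 1 − P(N ≤ 7) = 1 − Σ_{j=0}^{7} e^(−μ) μ^j/j! ≈ 0.3419.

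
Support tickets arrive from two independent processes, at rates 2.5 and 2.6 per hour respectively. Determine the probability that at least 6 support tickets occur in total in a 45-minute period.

Independent Poisson processes superpose: combined rate λ = 2.5 + 2.6 = 5.1 per hour.
Over the interval, μ = 5.1 × 0.75 = 3.825 (a 45-minute period = 0.75 hours).
P(N ≥ 6) = 1 − P(N ≤ 5) ≈ 0.1882.

0.1882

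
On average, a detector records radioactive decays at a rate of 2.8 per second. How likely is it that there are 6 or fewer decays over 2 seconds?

Over the interval, μ = 2.8 × 2 = 5.6 (2 seconds).
P(N ≤ 6) = Σ_{j=0}^{6} e^(−μ) μ^j/j! ≈ 0.6703.

0.6703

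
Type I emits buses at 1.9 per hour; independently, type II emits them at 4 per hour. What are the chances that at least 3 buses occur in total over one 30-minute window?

0.5655

Independent Poisson processes superpose: combined rate λ = 1.9 + 4 = 5.9 per hour.
Over the interval, μ = 5.9 × 0.5 = 2.95 (a 30-minute window = 0.5 hours).
P(N ≥ 3) = 1 − P(N ≤ 2) ≈ 0.5655.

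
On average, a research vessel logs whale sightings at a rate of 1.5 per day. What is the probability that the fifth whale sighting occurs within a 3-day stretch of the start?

0.4679

Over the interval, μ = 1.5 × 3 = 4.5 (a 3-day stretch = 3 days).
The fifth arrival falls in the interval iff at least 5 events occur there: P(S_5 ≤ t) = P(N ≥ 5) = 1 − P(N ≤ 4) ≈ 0.4679.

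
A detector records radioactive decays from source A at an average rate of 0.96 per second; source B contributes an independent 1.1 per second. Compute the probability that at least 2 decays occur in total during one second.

0.6100

Independent Poisson processes superpose: combined rate λ = 0.96 + 1.1 = 2.06 per second.
So μ = 2.06.
P(N ≥ 2) = 1 − P(N ≤ 1) ≈ 0.6100.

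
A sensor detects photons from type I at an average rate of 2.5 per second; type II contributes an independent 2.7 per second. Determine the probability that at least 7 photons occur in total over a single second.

Independent Poisson processes superpose: combined rate λ = 2.5 + 2.7 = 5.2 per second.
So μ = 5.2.
P(N ≥ 7) = 1 − P(N ≤ 6) ≈ 0.2676.

0.2676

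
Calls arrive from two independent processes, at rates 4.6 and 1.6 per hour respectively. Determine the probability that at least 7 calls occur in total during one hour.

Independent Poisson processes superpose: combined rate λ = 4.6 + 1.6 = 6.2 per hour.
So μ = 6.2.
P(N ≥ 7) = 1 − P(N ≤ 6) ≈ 0.4258.

0.4258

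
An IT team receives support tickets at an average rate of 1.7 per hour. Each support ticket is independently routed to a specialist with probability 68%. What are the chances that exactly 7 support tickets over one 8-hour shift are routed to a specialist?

0.1105

Thinning: the support tickets that are routed to a specialist themselves form a Poisson process with rate 0.68 × 1.7 = 1.156 per hour.
Over the interval, μ = 1.156 × 8 = 9.248 (an 8-hour shift = 8 hours).
P(N = 7) = e^(−9.248) · 9.248^7/7! ≈ 0.1105.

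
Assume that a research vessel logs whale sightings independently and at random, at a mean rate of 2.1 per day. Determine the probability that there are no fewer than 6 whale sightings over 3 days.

Over the interval, μ = 2.1 × 3 = 6.3 (3 days).
P(N ≥ 6) = 1 − P(N ≤ 5) = 1 − Σ_{j=0}^{5} e^(−μ) μ^j/j! ≈ 0.6012.

0.6012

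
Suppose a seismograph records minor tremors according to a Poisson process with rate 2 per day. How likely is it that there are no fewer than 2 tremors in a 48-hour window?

Over the interval, μ = 2 × 2 = 4 (a 48-hour window = 2 days).
P(N ≥ 2) = 1 − P(N ≤ 1) = 1 − Σ_{j=0}^{1} e^(−μ) μ^j/j! ≈ 0.9084.

0.9084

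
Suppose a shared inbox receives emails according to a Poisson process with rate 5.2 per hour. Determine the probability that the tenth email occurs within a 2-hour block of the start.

Over the interval, μ = 5.2 × 2 = 10.4 (a 2-hour block = 2 hours).
The tenth arrival falls in the interval iff at least 10 events occur there: P(S_10 ≤ t) = P(N ≥ 10) = 1 − P(N ≤ 9) ≈ 0.5910.

0.5910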